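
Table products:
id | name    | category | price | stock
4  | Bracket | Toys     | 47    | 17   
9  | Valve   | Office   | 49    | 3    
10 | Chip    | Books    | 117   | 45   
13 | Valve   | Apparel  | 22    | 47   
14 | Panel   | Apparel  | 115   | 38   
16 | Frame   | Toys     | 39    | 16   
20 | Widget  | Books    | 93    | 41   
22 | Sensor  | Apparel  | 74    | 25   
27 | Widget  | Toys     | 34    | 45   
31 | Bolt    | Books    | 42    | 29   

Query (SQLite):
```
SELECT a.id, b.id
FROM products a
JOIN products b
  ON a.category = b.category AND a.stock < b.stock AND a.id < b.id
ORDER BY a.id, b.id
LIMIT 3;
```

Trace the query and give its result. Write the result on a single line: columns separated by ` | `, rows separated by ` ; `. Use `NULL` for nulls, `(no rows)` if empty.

Pairs (a,b) with same category, a.stock < b.stock, a.id < b.id.
category groups: Apparel:{13,14,22} Books:{10,20,31} Office:{9} Toys:{4,16,27}
Ordered by (a.id, b.id); first 3.

4 | 27 ; 16 | 27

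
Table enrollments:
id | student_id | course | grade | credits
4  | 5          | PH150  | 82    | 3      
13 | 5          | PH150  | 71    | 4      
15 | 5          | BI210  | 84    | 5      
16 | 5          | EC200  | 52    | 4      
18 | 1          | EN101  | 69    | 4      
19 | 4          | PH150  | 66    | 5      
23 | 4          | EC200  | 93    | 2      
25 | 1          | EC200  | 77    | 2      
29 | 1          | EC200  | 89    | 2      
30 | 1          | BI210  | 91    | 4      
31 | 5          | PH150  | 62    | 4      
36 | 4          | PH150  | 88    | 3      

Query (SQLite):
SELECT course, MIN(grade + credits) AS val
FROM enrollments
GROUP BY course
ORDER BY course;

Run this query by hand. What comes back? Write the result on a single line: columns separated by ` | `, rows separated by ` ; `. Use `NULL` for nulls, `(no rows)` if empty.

BI210 | 89 ; EC200 | 56 ; EN101 | 73 ; PH150 | 66

For each row compute grade + credits.
Group by course; take MIN of the expression per group.
  BI210: ids {15, 30} → MIN(grade + credits)=89
  EC200: ids {16, 23, 25, 29} → MIN(grade + credits)=56
  EN101: ids {18} → MIN(grade + credits)=73
  PH150: ids {4, 13, 19, 31, 36} → MIN(grade + credits)=66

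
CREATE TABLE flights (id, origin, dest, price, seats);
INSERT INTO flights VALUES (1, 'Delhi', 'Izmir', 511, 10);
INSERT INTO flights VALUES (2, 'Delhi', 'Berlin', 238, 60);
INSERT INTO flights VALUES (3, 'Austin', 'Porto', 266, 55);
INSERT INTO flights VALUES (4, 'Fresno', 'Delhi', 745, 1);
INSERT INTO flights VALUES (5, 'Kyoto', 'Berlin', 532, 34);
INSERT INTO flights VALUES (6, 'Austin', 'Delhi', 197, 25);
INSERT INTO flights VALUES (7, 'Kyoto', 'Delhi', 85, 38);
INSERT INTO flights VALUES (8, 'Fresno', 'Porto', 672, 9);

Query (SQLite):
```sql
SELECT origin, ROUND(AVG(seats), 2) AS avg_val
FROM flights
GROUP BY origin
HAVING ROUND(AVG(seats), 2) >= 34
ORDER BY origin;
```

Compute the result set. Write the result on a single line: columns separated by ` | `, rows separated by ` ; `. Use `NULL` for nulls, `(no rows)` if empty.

Austin | 40 ; Delhi | 35 ; Kyoto | 36

Partition flights by origin; compute ROUND(AVG(seats), 2) within each group.
HAVING: keep groups where ROUND(AVG(seats), 2) >= 34.
  Austin: ids {3, 6} → ROUND(AVG(seats), 2)=40
  Delhi: ids {1, 2} → ROUND(AVG(seats), 2)=35
  Fresno: ids {4, 8} → ROUND(AVG(seats), 2)=5
  Kyoto: ids {5, 7} → ROUND(AVG(seats), 2)=36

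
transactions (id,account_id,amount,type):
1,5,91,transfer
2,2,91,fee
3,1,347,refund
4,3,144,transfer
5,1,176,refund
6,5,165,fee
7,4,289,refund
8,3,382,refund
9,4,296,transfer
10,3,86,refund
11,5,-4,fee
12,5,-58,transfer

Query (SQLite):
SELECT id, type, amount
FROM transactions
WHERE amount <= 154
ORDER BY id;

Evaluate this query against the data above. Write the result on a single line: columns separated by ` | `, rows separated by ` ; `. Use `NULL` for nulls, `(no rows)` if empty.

amount <= 154: ids {1, 2, 4, 10, 11, 12}

1 | transfer | 91 ; 2 | fee | 91 ; 4 | transfer | 144 ; 10 | refund | 86 ; 11 | fee | -4 ; 12 | transfer | -58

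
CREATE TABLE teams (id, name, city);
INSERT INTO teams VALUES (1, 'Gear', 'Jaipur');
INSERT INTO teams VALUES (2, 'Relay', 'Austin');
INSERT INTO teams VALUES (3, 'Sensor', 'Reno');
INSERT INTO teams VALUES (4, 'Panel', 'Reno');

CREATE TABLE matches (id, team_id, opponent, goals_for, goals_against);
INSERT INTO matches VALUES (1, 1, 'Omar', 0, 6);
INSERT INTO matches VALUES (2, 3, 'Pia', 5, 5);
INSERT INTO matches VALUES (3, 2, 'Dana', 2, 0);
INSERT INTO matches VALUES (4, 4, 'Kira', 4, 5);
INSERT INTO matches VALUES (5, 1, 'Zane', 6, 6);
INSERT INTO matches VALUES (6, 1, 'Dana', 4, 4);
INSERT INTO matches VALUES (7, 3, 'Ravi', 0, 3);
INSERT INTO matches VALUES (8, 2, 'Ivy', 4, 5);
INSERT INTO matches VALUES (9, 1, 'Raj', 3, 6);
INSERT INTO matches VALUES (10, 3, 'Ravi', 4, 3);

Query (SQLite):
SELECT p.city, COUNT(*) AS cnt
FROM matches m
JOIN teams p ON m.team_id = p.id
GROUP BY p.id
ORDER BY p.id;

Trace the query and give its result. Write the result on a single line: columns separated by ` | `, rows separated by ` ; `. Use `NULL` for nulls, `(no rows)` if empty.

Join each matches row to its teams via team_id.
Group joined rows by teams.id; compute COUNT(*) per group.
  1: ids {1, 5, 6, 9} → COUNT(*)=4
  2: ids {3, 8} → COUNT(*)=2
  3: ids {2, 7, 10} → COUNT(*)=3
  4: ids {4} → COUNT(*)=1

Jaipur | 4 ; Austin | 2 ; Reno | 3 ; Reno | 1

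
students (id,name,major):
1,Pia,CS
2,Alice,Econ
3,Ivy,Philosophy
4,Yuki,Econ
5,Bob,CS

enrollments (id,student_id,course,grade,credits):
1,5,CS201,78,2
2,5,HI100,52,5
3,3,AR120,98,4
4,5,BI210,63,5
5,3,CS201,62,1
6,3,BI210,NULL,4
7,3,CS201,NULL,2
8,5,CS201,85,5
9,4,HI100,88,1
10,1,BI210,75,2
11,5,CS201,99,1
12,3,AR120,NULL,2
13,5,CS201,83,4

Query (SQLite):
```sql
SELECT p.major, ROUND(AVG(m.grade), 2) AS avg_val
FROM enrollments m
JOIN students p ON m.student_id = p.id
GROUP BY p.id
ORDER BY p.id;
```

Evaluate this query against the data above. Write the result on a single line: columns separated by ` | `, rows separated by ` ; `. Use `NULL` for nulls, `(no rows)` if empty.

CS | 75 ; Philosophy | 80 ; Econ | 88 ; CS | 76.67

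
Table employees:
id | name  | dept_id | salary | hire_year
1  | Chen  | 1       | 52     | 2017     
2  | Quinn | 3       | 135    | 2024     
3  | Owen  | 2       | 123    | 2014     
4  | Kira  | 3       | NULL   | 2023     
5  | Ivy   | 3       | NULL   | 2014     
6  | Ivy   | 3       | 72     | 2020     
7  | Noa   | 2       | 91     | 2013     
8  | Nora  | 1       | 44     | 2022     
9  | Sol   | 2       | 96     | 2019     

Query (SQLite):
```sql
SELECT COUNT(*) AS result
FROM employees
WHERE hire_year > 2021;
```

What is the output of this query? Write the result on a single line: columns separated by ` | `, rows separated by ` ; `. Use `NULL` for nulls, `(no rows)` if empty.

3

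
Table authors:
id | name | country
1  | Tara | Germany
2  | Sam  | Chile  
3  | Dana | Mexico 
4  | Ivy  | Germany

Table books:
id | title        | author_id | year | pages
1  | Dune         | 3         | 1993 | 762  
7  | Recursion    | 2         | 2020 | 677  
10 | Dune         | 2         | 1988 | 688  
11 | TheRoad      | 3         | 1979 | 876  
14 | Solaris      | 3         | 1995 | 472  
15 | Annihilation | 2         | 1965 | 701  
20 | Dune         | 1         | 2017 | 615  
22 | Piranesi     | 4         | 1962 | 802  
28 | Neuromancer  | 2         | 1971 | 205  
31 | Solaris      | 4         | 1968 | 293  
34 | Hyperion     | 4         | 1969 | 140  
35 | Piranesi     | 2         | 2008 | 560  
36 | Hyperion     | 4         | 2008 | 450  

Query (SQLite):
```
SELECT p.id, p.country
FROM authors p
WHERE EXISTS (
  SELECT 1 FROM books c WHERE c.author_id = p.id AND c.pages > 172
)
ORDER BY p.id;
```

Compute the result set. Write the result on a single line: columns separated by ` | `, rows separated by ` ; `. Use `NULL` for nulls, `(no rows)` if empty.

1 | Germany ; 2 | Chile ; 3 | Mexico ; 4 | Germany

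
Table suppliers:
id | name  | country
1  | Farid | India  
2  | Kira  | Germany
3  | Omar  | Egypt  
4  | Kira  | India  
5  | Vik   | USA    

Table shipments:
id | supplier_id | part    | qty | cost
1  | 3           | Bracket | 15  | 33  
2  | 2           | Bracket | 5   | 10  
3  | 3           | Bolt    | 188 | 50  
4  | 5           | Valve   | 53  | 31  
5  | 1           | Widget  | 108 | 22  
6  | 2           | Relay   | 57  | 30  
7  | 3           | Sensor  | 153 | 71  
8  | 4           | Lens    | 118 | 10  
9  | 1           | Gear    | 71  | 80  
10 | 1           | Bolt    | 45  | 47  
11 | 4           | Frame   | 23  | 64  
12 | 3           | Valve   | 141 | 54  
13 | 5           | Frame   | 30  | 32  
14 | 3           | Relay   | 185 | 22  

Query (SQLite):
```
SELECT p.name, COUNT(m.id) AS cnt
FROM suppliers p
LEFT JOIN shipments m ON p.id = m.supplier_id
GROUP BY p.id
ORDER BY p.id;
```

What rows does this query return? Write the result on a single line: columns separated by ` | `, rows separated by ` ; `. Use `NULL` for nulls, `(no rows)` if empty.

Farid | 3 ; Kira | 2 ; Omar | 5 ; Kira | 2 ; Vik | 2

LEFT JOIN keeps every suppliers row; unmatched ones get NULL for shipments columns.
Group by suppliers.id and compute COUNT(m.id). COUNT(col) of an all-NULL group is 0.
  1: ids {5, 9, 10} → COUNT(m.id)=3
  2: ids {2, 6} → COUNT(m.id)=2
  3: ids {1, 3, 7, 12, 14} → COUNT(m.id)=5
  4: ids {8, 11} → COUNT(m.id)=2
  5: ids {4, 13} → COUNT(m.id)=2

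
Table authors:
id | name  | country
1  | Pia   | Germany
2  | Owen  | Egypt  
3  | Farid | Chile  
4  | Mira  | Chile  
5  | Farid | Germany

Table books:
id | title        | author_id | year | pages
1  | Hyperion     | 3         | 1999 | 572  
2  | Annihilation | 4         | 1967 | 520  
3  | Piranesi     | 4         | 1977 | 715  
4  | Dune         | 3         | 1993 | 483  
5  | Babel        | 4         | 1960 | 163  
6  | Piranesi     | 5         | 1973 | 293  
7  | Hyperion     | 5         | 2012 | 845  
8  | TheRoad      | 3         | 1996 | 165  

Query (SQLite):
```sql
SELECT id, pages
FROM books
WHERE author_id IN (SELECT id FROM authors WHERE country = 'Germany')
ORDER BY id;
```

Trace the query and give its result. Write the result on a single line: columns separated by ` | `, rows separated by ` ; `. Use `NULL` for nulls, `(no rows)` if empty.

6 | 293 ; 7 | 845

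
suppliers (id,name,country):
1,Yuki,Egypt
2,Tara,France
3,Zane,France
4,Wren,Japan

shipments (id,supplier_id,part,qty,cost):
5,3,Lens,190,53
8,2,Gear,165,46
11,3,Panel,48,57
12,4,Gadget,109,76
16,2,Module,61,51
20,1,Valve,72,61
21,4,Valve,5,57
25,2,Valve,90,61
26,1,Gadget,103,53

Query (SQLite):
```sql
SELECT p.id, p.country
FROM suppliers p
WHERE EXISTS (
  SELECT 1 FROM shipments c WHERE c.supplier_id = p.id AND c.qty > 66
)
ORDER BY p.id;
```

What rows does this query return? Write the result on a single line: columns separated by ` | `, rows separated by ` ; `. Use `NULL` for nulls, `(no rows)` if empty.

1 | Egypt ; 2 | France ; 3 | France ; 4 | Japan

For each suppliers row, check whether any shipments with matching supplier_id has qty > 66.
Keep rows where that is true.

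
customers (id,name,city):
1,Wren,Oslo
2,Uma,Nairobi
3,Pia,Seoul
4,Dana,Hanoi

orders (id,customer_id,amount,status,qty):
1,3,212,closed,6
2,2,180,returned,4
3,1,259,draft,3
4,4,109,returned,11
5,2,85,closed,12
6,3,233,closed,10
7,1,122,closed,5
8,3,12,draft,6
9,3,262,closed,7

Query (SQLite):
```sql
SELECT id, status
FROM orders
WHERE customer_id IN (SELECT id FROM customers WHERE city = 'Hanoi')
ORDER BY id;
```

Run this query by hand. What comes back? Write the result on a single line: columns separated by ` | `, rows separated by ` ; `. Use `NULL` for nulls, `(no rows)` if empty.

4 | returned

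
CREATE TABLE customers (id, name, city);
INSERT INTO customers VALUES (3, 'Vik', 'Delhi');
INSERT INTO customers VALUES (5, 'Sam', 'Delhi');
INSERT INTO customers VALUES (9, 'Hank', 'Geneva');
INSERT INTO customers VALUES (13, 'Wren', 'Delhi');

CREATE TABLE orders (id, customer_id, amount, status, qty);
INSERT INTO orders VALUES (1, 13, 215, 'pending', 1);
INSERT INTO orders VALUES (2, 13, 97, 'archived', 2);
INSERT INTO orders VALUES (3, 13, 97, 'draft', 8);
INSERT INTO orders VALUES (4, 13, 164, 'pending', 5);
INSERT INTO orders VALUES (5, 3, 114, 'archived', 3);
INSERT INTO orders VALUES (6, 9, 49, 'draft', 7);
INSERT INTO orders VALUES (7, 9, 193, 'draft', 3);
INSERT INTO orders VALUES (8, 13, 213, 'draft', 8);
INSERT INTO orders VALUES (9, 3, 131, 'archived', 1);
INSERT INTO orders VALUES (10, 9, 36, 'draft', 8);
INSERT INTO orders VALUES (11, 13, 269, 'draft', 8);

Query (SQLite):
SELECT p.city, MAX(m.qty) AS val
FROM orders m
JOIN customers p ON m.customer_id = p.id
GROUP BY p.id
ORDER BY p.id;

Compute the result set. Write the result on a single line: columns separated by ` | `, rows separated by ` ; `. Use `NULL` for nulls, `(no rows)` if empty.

Join each orders row to its customers via customer_id.
Group joined rows by customers.id; compute MAX(m.qty) per group.
  3: ids {5, 9} → MAX(m.qty)=3
  9: ids {6, 7, 10} → MAX(m.qty)=8
  13: ids {1, 2, 3, 4, 8, 11} → MAX(m.qty)=8

Delhi | 3 ; Geneva | 8 ; Delhi | 8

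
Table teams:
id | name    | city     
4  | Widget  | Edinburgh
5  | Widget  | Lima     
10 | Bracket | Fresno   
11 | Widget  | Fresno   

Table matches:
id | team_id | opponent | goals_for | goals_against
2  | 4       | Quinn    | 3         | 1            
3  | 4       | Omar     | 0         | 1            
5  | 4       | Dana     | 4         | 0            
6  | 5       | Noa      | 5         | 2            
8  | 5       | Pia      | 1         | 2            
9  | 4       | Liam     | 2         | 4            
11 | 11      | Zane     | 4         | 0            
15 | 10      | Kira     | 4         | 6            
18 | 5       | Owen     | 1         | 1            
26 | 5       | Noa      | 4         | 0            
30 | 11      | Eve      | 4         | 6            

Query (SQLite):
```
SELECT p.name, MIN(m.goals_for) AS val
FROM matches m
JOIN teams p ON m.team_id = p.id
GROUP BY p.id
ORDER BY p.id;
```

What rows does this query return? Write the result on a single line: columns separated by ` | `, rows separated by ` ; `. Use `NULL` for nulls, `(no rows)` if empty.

Join each matches row to its teams via team_id.
Group joined rows by teams.id; compute MIN(m.goals_for) per group.
  4: ids {2, 3, 5, 9} → MIN(m.goals_for)=0
  5: ids {6, 8, 18, 26} → MIN(m.goals_for)=1
  10: ids {15} → MIN(m.goals_for)=4
  11: ids {11, 30} → MIN(m.goals_for)=4

Widget | 0 ; Widget | 1 ; Bracket | 4 ; Widget | 4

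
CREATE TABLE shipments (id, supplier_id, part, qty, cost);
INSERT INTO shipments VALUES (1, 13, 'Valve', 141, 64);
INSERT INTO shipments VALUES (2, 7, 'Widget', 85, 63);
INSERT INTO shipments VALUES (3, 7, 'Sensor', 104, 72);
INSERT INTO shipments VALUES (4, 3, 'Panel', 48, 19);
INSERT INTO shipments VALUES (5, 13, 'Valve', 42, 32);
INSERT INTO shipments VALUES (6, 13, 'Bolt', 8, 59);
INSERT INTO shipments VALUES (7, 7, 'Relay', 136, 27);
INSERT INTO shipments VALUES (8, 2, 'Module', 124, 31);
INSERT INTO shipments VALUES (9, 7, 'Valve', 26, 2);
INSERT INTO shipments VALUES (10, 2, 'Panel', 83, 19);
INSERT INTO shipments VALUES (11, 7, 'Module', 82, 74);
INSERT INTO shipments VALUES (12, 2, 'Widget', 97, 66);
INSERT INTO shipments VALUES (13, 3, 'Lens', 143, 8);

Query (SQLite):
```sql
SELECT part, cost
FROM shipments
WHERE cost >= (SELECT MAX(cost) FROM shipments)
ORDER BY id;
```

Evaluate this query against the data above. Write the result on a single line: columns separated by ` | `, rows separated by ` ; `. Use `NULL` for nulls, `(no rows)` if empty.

Scalar subquery: MAX(cost) over all shipments rows = 74.
Keep rows where cost >= that value.

Module | 74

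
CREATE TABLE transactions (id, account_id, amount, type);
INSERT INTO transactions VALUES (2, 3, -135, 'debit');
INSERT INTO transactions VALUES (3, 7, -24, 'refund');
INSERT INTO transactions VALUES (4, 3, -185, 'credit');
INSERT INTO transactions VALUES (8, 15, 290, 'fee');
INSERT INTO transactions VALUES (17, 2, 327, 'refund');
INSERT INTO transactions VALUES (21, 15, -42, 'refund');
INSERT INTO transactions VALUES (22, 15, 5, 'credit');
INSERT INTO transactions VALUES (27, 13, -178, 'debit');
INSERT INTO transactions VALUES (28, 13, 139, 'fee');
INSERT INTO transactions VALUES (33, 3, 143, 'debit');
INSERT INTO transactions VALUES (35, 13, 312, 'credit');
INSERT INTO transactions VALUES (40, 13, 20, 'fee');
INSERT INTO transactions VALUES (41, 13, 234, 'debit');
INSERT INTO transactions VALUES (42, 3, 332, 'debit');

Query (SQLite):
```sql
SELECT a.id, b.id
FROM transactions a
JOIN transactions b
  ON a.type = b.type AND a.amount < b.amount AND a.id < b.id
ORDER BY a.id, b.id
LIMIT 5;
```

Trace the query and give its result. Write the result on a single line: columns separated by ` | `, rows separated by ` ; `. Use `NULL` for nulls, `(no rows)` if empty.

2 | 33 ; 2 | 41 ; 2 | 42 ; 3 | 17 ; 4 | 22

Pairs (a,b) with same type, a.amount < b.amount, a.id < b.id.
type groups: credit:{4,22,35} debit:{2,27,33,41,42} fee:{8,28,40} refund:{3,17,21}
Ordered by (a.id, b.id); first 5.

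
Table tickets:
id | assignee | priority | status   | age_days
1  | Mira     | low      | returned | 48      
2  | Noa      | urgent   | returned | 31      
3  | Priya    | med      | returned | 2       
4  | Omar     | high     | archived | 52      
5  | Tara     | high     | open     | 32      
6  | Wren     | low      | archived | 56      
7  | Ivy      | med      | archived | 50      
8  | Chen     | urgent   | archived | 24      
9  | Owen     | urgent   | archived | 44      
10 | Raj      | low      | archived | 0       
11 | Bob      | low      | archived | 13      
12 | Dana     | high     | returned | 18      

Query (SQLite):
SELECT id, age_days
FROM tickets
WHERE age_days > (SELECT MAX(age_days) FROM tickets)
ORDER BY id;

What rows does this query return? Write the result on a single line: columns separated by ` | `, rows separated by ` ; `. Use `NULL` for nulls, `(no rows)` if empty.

Scalar subquery: MAX(age_days) over all tickets rows = 56.
Keep rows where age_days > that value.

(no rows)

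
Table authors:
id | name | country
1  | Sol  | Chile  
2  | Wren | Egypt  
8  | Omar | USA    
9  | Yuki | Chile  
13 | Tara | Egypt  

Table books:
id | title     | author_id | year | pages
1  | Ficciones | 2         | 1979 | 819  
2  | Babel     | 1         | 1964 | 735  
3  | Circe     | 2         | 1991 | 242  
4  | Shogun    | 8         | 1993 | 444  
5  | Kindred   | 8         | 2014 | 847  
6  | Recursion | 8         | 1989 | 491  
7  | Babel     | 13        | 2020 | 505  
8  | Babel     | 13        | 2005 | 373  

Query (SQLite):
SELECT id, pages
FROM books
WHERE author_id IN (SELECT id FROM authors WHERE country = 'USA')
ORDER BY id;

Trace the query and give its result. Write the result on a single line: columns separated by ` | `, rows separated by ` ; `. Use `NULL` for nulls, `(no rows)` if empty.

4 | 444 ; 5 | 847 ; 6 | 491

Inner query: authors.id where country = 'USA'.
Outer: keep books rows whose author_id is in that set.
Inner query → {8}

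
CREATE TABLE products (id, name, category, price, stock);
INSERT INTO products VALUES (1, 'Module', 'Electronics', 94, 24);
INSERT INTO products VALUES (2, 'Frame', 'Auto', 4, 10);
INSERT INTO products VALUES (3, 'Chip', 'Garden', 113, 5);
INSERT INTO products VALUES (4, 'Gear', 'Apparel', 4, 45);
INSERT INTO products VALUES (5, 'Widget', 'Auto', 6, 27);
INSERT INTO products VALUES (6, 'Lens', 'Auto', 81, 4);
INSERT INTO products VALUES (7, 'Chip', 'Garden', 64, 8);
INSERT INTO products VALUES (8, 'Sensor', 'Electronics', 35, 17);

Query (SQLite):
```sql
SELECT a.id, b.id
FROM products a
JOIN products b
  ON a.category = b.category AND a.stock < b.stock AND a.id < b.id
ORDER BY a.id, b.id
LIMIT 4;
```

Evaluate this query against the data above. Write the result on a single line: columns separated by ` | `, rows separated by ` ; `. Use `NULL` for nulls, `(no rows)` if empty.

Pairs (a,b) with same category, a.stock < b.stock, a.id < b.id.
category groups: Apparel:{4} Auto:{2,5,6} Electronics:{1,8} Garden:{3,7}
Ordered by (a.id, b.id); first 4.

2 | 5 ; 3 | 7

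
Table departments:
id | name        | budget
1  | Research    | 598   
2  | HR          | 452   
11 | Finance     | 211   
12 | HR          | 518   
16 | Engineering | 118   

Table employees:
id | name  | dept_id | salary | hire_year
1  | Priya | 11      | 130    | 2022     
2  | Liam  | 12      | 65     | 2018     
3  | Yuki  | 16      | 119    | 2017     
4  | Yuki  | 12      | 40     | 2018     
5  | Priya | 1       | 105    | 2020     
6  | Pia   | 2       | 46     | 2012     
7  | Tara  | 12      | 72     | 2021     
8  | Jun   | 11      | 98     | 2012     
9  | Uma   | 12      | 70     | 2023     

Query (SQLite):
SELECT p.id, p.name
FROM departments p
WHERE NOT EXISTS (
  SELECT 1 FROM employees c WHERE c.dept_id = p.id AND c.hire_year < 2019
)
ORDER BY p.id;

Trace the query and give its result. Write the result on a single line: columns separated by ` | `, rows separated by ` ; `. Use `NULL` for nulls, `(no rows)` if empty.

1 | Research

For each departments row, check whether any employees with matching dept_id has hire_year < 2019.
Keep rows where that is false.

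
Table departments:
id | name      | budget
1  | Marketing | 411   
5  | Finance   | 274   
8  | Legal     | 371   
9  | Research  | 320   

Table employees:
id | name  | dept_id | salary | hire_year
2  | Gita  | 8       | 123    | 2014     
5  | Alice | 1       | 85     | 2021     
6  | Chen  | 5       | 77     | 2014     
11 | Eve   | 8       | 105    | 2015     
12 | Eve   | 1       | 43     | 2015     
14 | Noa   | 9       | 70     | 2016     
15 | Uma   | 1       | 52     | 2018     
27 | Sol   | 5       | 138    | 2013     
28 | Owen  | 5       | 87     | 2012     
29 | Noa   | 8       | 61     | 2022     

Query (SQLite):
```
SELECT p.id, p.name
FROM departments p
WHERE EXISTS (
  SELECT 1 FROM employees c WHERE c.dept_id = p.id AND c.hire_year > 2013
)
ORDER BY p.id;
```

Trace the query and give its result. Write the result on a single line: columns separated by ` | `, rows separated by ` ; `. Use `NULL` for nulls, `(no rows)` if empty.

1 | Marketing ; 5 | Finance ; 8 | Legal ; 9 | Research

For each departments row, check whether any employees with matching dept_id has hire_year > 2013.
Keep rows where that is true.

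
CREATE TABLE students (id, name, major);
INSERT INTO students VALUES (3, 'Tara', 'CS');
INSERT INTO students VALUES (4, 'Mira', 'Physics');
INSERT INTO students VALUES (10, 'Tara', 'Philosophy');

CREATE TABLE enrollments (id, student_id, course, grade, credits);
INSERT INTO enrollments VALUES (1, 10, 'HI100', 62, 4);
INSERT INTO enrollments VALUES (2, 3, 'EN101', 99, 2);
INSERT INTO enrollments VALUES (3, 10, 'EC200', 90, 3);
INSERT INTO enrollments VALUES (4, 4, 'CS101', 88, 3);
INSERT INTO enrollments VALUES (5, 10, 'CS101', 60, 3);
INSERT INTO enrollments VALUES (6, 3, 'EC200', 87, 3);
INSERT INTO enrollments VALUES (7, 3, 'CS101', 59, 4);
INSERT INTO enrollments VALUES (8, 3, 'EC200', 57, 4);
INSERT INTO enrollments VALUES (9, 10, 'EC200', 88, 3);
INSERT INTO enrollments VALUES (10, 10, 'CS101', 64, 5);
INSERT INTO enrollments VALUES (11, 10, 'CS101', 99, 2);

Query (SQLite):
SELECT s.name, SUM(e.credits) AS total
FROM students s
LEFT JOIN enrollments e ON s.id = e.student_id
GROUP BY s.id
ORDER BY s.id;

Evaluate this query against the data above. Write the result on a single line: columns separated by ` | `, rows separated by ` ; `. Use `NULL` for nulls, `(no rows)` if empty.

Tara | 13 ; Mira | 3 ; Tara | 20

LEFT JOIN keeps every students row; unmatched ones get NULL for enrollments columns.
Group by students.id and compute SUM(e.credits). SUM over an all-NULL group is NULL.
  3: ids {2, 6, 7, 8} → SUM(e.credits)=13
  4: ids {4} → SUM(e.credits)=3
  10: ids {1, 3, 5, 9, 10, 11} → SUM(e.credits)=20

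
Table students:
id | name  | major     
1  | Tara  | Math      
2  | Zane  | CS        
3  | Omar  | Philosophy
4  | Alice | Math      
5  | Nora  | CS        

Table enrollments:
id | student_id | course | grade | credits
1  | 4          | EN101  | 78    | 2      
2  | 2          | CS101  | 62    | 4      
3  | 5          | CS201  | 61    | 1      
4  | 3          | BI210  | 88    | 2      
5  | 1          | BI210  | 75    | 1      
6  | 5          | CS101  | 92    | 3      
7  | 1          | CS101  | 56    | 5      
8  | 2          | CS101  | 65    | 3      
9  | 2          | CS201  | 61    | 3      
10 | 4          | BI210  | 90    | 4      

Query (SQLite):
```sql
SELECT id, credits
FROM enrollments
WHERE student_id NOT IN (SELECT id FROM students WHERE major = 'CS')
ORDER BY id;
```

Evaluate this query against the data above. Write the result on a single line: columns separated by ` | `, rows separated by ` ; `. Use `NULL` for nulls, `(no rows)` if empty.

Inner query: students.id where major = 'CS'.
Outer: keep enrollments rows whose student_id is not in that set.
Inner query → {2, 5}

1 | 2 ; 4 | 2 ; 5 | 1 ; 7 | 5 ; 10 | 4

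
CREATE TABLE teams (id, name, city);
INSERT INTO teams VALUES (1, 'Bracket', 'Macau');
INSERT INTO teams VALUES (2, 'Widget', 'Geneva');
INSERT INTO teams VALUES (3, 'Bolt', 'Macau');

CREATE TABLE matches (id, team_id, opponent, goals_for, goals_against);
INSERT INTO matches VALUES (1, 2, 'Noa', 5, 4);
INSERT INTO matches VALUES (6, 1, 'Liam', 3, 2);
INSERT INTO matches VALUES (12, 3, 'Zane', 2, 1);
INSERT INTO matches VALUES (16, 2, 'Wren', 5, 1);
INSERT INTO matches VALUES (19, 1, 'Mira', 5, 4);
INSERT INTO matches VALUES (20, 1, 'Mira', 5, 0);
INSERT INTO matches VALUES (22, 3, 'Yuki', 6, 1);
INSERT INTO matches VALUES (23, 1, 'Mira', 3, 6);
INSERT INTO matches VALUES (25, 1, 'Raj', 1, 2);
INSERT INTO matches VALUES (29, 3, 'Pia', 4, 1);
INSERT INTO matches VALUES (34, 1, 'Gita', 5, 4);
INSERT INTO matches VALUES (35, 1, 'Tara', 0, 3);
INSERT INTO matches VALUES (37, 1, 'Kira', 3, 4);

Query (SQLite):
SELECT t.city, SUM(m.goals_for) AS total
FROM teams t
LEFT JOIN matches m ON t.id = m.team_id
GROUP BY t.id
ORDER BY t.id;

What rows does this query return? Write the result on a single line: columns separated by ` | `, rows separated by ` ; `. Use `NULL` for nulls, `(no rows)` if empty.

LEFT JOIN keeps every teams row; unmatched ones get NULL for matches columns.
Group by teams.id and compute SUM(m.goals_for). SUM over an all-NULL group is NULL.
  1: ids {6, 19, 20, 23, 25, 34, 35, 37} → SUM(m.goals_for)=25
  2: ids {1, 16} → SUM(m.goals_for)=10
  3: ids {12, 22, 29} → SUM(m.goals_for)=12

Macau | 25 ; Geneva | 10 ; Macau | 12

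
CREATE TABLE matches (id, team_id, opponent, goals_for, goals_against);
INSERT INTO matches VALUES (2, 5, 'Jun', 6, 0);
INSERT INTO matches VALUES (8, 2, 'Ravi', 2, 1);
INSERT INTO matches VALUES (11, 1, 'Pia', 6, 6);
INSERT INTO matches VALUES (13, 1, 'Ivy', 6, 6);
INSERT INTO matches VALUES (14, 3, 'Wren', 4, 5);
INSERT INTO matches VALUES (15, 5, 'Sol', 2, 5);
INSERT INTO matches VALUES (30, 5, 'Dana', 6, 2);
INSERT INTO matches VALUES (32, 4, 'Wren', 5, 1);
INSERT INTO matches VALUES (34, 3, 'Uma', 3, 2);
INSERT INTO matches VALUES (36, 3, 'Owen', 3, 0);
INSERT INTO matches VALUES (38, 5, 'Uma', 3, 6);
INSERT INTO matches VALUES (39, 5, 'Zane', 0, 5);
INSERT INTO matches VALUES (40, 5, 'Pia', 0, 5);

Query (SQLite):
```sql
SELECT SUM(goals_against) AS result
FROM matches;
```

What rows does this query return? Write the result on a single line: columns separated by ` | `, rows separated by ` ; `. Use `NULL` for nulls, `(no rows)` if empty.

All goals_against values: [0, 1, 6, 6, 5, 5, 2, 1, 2, 0, 6, 5, 5].
SUM of non-NULL values = 44.

44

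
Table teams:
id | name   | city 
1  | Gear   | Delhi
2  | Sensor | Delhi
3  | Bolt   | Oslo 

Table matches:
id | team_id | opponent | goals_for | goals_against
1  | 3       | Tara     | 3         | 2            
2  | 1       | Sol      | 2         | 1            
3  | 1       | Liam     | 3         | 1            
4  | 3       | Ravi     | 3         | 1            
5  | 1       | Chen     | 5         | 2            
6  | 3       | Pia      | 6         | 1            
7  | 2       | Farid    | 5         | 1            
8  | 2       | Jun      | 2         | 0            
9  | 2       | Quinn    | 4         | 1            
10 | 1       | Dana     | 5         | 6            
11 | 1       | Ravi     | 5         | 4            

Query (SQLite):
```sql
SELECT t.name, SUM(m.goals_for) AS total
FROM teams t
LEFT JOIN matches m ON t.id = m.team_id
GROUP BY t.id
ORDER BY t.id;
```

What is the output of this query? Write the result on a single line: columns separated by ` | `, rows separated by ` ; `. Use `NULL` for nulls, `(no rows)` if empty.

Gear | 20 ; Sensor | 11 ; Bolt | 12

LEFT JOIN keeps every teams row; unmatched ones get NULL for matches columns.
Group by teams.id and compute SUM(m.goals_for). SUM over an all-NULL group is NULL.
  1: ids {2, 3, 5, 10, 11} → SUM(m.goals_for)=20
  2: ids {7, 8, 9} → SUM(m.goals_for)=11
  3: ids {1, 4, 6} → SUM(m.goals_for)=12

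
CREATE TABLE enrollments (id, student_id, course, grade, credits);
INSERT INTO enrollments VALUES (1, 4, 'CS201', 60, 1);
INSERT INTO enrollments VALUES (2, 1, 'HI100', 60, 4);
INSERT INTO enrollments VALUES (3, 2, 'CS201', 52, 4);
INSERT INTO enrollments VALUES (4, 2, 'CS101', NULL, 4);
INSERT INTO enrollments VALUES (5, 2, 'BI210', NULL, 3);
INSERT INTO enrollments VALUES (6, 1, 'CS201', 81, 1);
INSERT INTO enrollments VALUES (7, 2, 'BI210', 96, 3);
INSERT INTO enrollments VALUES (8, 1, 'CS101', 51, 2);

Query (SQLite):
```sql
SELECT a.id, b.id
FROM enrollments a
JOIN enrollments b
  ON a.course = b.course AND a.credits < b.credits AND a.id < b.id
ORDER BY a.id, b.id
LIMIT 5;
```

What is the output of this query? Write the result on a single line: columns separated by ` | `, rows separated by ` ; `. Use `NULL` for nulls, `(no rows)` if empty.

Pairs (a,b) with same course, a.credits < b.credits, a.id < b.id.
course groups: BI210:{5,7} CS101:{4,8} CS201:{1,3,6} HI100:{2}
Ordered by (a.id, b.id); first 5.

1 | 3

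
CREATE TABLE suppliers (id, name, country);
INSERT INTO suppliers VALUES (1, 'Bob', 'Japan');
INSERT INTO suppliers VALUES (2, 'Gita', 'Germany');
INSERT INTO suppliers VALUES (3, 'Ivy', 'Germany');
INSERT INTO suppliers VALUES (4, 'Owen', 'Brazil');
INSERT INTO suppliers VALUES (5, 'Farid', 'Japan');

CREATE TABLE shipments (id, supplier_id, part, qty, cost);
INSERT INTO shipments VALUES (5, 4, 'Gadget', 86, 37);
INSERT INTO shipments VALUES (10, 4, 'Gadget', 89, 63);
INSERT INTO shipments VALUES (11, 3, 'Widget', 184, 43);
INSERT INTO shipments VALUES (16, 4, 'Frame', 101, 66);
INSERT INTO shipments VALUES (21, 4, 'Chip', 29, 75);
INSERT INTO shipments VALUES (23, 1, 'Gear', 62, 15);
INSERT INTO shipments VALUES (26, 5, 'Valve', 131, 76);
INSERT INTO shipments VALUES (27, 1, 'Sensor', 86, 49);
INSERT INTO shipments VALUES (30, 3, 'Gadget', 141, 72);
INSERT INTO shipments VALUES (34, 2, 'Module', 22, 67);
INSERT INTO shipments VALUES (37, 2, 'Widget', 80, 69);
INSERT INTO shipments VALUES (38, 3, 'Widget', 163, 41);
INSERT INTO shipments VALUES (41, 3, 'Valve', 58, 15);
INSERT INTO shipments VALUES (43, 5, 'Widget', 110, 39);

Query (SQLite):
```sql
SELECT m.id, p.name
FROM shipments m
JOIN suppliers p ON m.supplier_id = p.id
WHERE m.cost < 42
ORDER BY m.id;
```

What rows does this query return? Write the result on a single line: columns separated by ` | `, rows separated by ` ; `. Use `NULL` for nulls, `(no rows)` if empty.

5 | Owen ; 23 | Bob ; 38 | Ivy ; 41 | Ivy ; 43 | Farid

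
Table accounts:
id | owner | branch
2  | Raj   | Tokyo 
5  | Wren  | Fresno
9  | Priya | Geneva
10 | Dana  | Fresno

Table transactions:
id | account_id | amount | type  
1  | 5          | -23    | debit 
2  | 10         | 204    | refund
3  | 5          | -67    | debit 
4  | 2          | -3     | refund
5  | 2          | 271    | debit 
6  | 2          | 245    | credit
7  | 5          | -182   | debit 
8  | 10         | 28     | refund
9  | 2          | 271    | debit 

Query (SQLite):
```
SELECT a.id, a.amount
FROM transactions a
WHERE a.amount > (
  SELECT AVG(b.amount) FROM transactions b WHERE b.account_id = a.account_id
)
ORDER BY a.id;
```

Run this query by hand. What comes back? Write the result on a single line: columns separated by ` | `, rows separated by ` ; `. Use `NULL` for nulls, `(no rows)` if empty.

1 | -23 ; 2 | 204 ; 3 | -67 ; 5 | 271 ; 6 | 245 ; 9 | 271

For each transactions row a, compute AVG(amount) over rows sharing a.account_id.
Keep row a if a.amount > that per-group AVG.
  account_id=2: AVG(amount) = 196.0
  account_id=5: AVG(amount) = -90.666667
  account_id=10: AVG(amount) = 116.0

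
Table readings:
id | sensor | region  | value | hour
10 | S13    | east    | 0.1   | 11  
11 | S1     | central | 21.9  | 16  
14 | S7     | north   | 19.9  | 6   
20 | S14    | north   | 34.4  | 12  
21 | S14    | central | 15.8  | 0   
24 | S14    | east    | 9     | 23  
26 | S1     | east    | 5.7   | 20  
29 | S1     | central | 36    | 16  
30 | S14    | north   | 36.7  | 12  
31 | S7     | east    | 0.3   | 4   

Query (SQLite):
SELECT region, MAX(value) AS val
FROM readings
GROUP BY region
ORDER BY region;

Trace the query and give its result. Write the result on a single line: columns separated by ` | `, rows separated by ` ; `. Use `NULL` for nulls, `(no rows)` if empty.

Partition readings by region; compute MAX(value) within each group.
  central: ids {11, 21, 29} → MAX(value)=36
  east: ids {10, 24, 26, 31} → MAX(value)=9
  north: ids {14, 20, 30} → MAX(value)=36.7

central | 36 ; east | 9 ; north | 36.7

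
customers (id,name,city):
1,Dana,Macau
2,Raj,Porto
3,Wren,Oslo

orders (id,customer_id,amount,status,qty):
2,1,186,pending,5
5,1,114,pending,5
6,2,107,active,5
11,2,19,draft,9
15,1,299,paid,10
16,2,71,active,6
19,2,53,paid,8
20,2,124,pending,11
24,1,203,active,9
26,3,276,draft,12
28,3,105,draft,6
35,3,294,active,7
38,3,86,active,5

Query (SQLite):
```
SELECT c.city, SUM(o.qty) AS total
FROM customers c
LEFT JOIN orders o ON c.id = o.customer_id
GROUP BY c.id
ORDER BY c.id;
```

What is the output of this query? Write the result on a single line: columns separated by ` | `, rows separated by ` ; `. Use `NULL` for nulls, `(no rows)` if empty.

LEFT JOIN keeps every customers row; unmatched ones get NULL for orders columns.
Group by customers.id and compute SUM(o.qty). SUM over an all-NULL group is NULL.
  1: ids {2, 5, 15, 24} → SUM(o.qty)=29
  2: ids {6, 11, 16, 19, 20} → SUM(o.qty)=39
  3: ids {26, 28, 35, 38} → SUM(o.qty)=30

Macau | 29 ; Porto | 39 ; Oslo | 30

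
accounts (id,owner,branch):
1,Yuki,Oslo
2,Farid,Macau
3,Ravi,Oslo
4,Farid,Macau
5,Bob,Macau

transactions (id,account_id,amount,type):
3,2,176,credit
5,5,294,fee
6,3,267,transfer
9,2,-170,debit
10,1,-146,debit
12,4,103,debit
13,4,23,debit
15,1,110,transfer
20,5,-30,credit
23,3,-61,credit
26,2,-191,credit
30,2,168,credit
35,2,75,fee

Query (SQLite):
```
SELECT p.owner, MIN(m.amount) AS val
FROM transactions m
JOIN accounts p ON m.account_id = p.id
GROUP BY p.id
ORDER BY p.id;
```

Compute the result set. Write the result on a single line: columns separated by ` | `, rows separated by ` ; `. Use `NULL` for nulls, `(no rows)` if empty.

Join each transactions row to its accounts via account_id.
Group joined rows by accounts.id; compute MIN(m.amount) per group.
  1: ids {10, 15} → MIN(m.amount)=-146
  2: ids {3, 9, 26, 30, 35} → MIN(m.amount)=-191
  3: ids {6, 23} → MIN(m.amount)=-61
  4: ids {12, 13} → MIN(m.amount)=23
  5: ids {5, 20} → MIN(m.amount)=-30

Yuki | -146 ; Farid | -191 ; Ravi | -61 ; Farid | 23 ; Bob | -30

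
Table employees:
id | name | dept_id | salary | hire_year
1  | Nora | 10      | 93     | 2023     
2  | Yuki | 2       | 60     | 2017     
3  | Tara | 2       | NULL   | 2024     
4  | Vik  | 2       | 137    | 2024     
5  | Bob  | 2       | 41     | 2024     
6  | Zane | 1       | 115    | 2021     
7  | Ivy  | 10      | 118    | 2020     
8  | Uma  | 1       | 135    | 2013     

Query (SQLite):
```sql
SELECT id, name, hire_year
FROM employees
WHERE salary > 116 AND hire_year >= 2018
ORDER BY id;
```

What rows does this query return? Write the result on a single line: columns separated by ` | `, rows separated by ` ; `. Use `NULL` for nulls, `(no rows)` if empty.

4 | Vik | 2024 ; 7 | Ivy | 2020

salary > 116: ids {4, 7, 8}
hire_year >= 2018: ids {1, 3, 4, 5, 6, 7}
Combine with AND.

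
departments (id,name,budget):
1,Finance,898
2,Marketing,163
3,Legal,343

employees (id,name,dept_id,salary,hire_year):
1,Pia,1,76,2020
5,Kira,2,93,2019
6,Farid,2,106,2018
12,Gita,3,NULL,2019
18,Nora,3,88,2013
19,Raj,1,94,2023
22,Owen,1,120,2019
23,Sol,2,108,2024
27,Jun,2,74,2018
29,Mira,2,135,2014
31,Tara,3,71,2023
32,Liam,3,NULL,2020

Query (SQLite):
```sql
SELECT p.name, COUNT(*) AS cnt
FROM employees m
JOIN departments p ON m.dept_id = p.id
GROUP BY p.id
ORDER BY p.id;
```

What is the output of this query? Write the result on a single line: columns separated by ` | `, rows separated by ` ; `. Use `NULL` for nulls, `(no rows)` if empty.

Finance | 3 ; Marketing | 5 ; Legal | 4

Join each employees row to its departments via dept_id.
Group joined rows by departments.id; compute COUNT(*) per group.
  1: ids {1, 19, 22} → COUNT(*)=3
  2: ids {5, 6, 23, 27, 29} → COUNT(*)=5
  3: ids {12, 18, 31, 32} → COUNT(*)=4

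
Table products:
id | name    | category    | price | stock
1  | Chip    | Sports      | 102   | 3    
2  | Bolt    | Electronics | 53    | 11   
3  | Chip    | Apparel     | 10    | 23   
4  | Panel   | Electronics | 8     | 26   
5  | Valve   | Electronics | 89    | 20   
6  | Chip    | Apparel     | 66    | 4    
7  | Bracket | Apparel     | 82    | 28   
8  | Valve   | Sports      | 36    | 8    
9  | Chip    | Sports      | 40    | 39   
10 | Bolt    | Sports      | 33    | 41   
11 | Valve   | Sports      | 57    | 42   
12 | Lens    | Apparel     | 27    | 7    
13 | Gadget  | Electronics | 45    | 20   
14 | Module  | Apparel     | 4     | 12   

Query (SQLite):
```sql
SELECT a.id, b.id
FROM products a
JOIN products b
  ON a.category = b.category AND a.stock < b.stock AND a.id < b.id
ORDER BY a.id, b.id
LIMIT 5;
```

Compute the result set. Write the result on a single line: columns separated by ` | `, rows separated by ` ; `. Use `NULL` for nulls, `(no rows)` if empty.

1 | 8 ; 1 | 9 ; 1 | 10 ; 1 | 11 ; 2 | 4

Pairs (a,b) with same category, a.stock < b.stock, a.id < b.id.
category groups: Apparel:{3,6,7,12,14} Electronics:{2,4,5,13} Sports:{1,8,9,10,11}
Ordered by (a.id, b.id); first 5.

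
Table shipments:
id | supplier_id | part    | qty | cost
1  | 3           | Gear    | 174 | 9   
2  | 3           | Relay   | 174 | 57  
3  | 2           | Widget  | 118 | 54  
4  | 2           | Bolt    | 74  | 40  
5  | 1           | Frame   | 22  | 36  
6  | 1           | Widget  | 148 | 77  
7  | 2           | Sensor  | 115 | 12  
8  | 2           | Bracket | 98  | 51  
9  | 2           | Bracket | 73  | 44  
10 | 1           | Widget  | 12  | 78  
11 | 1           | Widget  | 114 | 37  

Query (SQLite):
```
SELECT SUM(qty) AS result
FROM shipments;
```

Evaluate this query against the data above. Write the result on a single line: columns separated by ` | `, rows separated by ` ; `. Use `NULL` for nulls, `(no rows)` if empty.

All qty values: [174, 174, 118, 74, 22, 148, 115, 98, 73, 12, 114].
SUM of non-NULL values = 1122.

1122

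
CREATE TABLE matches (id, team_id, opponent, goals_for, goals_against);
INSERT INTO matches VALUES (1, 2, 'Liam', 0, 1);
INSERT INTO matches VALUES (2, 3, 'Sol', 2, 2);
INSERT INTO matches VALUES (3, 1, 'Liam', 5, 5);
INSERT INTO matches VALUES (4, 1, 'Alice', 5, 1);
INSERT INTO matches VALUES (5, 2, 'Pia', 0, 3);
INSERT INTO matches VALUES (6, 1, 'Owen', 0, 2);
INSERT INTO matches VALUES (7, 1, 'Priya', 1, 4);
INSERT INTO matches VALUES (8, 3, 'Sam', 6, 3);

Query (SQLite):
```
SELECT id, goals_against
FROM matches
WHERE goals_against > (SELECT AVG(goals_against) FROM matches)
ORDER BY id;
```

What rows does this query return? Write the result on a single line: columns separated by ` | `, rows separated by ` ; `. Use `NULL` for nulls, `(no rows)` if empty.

3 | 5 ; 5 | 3 ; 7 | 4 ; 8 | 3

Scalar subquery: AVG(goals_against) over all matches rows = 2.625.
Keep rows where goals_against > that value.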